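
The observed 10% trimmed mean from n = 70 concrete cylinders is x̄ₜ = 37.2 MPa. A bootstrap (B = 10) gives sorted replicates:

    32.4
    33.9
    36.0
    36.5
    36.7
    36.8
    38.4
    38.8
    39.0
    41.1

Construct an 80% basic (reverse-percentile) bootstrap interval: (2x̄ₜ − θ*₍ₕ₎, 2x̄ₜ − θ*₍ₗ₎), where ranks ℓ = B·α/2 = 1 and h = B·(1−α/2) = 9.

Percentile endpoints at ranks 1 and 9: θ*₍1₎ = 32.4, θ*₍9₎ = 39.0.
Basic interval reflects these around x̄ₜ:
  lower = 2 × 37.2 − 39.0 = 35.4
  upper = 2 × 37.2 − 32.4 = 42.0

(35.4, 42.0)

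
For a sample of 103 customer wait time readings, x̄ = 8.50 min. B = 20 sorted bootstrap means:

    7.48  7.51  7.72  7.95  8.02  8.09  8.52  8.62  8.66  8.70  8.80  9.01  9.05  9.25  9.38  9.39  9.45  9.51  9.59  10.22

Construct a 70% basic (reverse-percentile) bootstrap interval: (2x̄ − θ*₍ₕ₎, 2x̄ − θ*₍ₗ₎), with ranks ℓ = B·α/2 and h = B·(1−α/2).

(7.55, 9.28)

Percentile endpoints at ranks 3 and 17: θ*₍3₎ = 7.72, θ*₍17₎ = 9.45.
Basic interval reflects these around x̄:
  lower = 2 × 8.50 − 9.45 = 7.55
  upper = 2 × 8.50 − 7.72 = 9.28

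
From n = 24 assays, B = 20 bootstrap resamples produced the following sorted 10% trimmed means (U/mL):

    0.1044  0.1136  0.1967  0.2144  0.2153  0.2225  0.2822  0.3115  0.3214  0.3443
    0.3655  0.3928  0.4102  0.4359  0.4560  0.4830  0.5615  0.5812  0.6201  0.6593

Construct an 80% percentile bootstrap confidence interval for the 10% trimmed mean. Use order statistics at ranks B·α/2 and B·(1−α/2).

α = 0.20; lower rank = 20 × 0.100 = 2; upper rank = 20 × 0.900 = 18.
The 2nd smallest replicate is 0.1136; the 18th is 0.5812.

(0.1136, 0.5812)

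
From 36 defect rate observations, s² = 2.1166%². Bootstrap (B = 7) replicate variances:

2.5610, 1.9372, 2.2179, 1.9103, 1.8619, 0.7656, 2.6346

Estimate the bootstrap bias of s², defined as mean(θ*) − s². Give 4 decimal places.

bias = −0.1325

mean(θ*) = (2.5610 + 1.9372 + 2.2179 + 1.9103 + 1.8619 + 0.7656 + 2.6346) / 7 = 1.98407
bias = 1.98407 − 2.1166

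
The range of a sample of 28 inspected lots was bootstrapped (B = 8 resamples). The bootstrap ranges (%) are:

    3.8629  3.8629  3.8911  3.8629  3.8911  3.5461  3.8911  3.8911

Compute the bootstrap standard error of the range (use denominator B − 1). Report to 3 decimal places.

SE* = 0.119

Bootstrap SE is the standard deviation of the 8 replicate ranges.
Mean of replicates: (3.8629 + 3.8629 + 3.8911 + 3.8629 + 3.8911 + 3.5461 + 3.8911 + 3.8911) / 8 = 30.69920 / 8 = 3.83740
Sum of squared deviations: (+0.02550)² + (+0.02550)² + (+0.05370)² + (+0.02550)² + (+0.05370)² + (−0.29130)² + (+0.05370)² + (+0.05370)² = 0.09834
Variance = 0.09834 / 7 = 0.01405
SE* = √0.01405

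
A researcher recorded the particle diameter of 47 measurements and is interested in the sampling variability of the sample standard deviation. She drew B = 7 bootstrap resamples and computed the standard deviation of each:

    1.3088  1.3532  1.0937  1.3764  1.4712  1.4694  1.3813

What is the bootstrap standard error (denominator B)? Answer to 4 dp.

Bootstrap SE is the standard deviation of the 7 replicate standard deviations.
Mean of replicates: (1.3088 + 1.3532 + 1.0937 + 1.3764 + 1.4712 + 1.4694 + 1.3813) / 7 = 9.45400 / 7 = 1.35057
Sum of squared deviations: (−0.04177)² + (+0.00263)² + (−0.25687)² + (+0.02583)² + (+0.12063)² + (+0.11883)² + (+0.03073)² = 0.09802
Variance = 0.09802 / 7 = 0.01400
SE* = √0.01400

SE* = 0.1183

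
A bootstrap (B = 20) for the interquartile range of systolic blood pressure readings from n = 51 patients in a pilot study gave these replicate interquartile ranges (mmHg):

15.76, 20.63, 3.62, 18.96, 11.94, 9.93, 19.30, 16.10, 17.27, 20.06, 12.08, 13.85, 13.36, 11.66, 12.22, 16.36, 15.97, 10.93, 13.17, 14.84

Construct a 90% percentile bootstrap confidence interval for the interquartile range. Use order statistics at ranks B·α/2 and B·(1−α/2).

(3.62, 20.06)

Sorted replicates: 3.62, 9.93, 10.93, 11.66, 11.94, 12.08, 12.22, 13.17, 13.36, 13.85, 14.84, 15.76, 15.97, 16.10, 16.36, 17.27, 18.96, 19.30, 20.06, 20.63
α = 0.10; lower rank = 20 × 0.050 = 1; upper rank = 20 × 0.950 = 19.
The 1st smallest replicate is 3.62; the 19th is 20.06.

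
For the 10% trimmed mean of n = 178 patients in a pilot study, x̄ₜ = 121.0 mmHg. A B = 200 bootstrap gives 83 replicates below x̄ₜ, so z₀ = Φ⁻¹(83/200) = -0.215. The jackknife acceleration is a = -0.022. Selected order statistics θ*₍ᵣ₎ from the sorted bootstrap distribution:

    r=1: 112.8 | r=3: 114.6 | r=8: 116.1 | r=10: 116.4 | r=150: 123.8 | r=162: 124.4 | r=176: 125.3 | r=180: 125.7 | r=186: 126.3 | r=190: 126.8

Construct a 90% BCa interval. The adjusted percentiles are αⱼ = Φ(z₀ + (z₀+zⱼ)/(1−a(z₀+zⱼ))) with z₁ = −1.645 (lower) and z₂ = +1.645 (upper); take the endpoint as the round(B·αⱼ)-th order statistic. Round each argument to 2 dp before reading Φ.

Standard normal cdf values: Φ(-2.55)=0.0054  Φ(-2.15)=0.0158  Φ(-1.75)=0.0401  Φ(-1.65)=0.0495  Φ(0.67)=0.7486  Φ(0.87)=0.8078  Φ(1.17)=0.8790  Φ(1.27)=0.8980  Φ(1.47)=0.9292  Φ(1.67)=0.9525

(114.6, 125.3)

Lower: z₀ + z₁ = -0.215 + (-1.645) = -1.860; 1 − a(z₀+z₁) = 1 − (-0.022)(-1.860) = 0.9591; argument = -0.215 + (-1.860)/0.9591 = -2.1544 → -2.15.
α₁ = Φ(-2.15) = 0.0158; rank = round(200 × 0.0158) = 3; θ*₍3₎ = 114.6.
Upper: z₀ + z₂ = 1.430; 1 − a(z₀+z₂) = 1.0315; argument = 1.1714 → 1.17; α₂ = 0.8790; rank = 176; θ*₍176₎ = 125.3.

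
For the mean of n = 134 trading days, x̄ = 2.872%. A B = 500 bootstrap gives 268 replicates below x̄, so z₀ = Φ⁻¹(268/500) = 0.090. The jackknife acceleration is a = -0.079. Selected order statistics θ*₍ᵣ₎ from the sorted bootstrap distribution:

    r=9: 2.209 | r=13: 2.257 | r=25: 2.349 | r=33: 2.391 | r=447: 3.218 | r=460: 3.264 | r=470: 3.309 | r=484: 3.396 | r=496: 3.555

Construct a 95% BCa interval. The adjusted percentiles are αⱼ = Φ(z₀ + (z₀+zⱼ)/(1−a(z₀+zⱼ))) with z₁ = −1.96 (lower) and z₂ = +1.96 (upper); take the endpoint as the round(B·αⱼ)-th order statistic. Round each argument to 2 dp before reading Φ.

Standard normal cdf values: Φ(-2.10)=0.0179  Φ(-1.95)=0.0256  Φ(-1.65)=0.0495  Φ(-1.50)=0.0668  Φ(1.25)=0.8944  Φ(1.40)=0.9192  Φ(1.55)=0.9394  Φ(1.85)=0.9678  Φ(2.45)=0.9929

Lower: z₀ + z₁ = 0.090 + (-1.960) = -1.870; 1 − a(z₀+z₁) = 1 − (-0.079)(-1.870) = 0.8523; argument = 0.090 + (-1.870)/0.8523 = -2.1041 → -2.10.
α₁ = Φ(-2.10) = 0.0179; rank = round(500 × 0.0179) = 9; θ*₍9₎ = 2.209.
Upper: z₀ + z₂ = 2.050; 1 − a(z₀+z₂) = 1.1620; argument = 1.8543 → 1.85; α₂ = 0.9678; rank = 484; θ*₍484₎ = 3.396.

(2.209, 3.396)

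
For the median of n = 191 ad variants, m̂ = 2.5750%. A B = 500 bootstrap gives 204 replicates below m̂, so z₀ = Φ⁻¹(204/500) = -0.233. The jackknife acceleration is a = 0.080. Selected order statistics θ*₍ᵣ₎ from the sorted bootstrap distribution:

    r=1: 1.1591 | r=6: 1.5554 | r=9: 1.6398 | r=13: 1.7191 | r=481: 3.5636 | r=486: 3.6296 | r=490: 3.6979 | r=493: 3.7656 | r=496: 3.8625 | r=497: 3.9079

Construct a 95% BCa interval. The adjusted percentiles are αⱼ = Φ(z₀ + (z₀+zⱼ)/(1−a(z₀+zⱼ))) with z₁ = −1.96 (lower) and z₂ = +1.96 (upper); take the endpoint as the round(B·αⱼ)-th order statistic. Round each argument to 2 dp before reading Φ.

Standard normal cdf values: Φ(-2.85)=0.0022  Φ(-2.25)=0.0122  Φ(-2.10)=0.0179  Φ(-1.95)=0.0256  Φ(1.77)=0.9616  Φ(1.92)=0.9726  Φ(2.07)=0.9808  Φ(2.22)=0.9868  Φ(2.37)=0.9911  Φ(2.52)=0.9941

(1.6398, 3.5636)

Lower: z₀ + z₁ = -0.233 + (-1.960) = -2.193; 1 − a(z₀+z₁) = 1 − (0.080)(-2.193) = 1.1754; argument = -0.233 + (-2.193)/1.1754 = -2.0987 → -2.10.
α₁ = Φ(-2.10) = 0.0179; rank = round(500 × 0.0179) = 9; θ*₍9₎ = 1.6398.
Upper: z₀ + z₂ = 1.727; 1 − a(z₀+z₂) = 0.8618; argument = 1.7709 → 1.77; α₂ = 0.9616; rank = 481; θ*₍481₎ = 3.5636.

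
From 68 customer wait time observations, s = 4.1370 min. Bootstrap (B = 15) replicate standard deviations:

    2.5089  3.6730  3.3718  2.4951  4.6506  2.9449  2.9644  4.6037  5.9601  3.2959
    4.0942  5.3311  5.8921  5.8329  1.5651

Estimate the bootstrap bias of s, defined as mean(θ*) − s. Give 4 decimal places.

bias = −0.1914

mean(θ*) = (2.5089 + 3.6730 + 3.3718 + 2.4951 + 4.6506 + 2.9449 + 2.9644 + 4.6037 + 5.9601 + 3.2959 + 4.0942 + 5.3311 + 5.8921 + 5.8329 + 1.5651) / 15 = 3.94559
bias = 3.94559 − 4.1370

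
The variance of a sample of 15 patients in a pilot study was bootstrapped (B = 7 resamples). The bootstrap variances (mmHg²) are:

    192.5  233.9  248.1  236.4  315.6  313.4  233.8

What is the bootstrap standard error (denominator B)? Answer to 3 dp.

SE* = 41.849

Bootstrap SE is the standard deviation of the 7 replicate variances.
Mean of replicates: (192.5 + 233.9 + 248.1 + 236.4 + 315.6 + 313.4 + 233.8) / 7 = 1773.7000 / 7 = 253.3857
Sum of squared deviations: (−60.8857)² + (−19.4857)² + (−5.2857)² + (−16.9857)² + (+62.2143)² + (+60.0143)² + (−19.5857)² = 12259.1486
Variance = 12259.1486 / 7 = 1751.3069
SE* = √1751.3069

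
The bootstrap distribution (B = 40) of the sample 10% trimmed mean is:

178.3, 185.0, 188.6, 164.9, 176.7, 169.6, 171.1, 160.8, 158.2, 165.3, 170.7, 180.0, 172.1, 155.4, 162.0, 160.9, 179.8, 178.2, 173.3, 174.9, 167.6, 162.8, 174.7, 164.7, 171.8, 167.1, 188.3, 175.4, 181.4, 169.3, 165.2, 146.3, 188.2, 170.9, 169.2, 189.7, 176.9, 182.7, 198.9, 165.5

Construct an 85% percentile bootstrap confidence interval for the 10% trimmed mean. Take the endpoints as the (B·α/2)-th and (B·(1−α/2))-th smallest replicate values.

Sorted replicates: 146.3, 155.4, 158.2, 160.8, 160.9, 162.0, 162.8, 164.7, 164.9, 165.2, 165.3, 165.5, 167.1, 167.6, 169.2, 169.3, 169.6, 170.7, 170.9, 171.1, 171.8, 172.1, 173.3, 174.7, 174.9, 175.4, 176.7, 176.9, 178.2, 178.3, 179.8, 180.0, 181.4, 182.7, 185.0, 188.2, 188.3, 188.6, 189.7, 198.9
α = 0.15; lower rank = 40 × 0.075 = 3; upper rank = 40 × 0.925 = 37.
The 3rd smallest replicate is 158.2; the 37th is 188.3.

(158.2, 188.3)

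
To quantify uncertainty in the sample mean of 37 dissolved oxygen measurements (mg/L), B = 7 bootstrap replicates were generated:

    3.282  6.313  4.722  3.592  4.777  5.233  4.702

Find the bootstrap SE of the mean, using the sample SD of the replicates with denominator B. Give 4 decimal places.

Bootstrap SE is the standard deviation of the 7 replicate means.
Mean of replicates: (3.282 + 6.313 + 4.722 + 3.592 + 4.777 + 5.233 + 4.702) / 7 = 32.62100 / 7 = 4.66014
Sum of squared deviations: (−1.37814)² + (+1.65286)² + (+0.06186)² + (−1.06814)² + (+0.11686)² + (+0.57286)² + (+0.04186)² = 6.11954
Variance = 6.11954 / 7 = 0.87422
SE* = √0.87422

SE* = 0.9350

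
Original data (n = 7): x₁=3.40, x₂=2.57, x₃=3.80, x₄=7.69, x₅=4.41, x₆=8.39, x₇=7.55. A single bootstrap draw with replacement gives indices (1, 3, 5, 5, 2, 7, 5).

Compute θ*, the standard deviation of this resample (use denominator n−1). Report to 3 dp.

Resample values: 3.40, 3.80, 4.41, 4.41, 2.57, 7.55, 4.41.
Mean = 4.3643; sum of squared deviations = 14.6228
s² = 14.6228 / 6 = 2.4371
s = √2.4371 = 1.561

θ* = 1.561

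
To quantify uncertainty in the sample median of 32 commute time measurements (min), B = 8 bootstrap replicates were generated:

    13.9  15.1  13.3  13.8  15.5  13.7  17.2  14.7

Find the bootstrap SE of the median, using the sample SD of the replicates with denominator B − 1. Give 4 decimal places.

SE* = 1.2784

Bootstrap SE is the standard deviation of the 8 replicate medians.
Mean of replicates: (13.9 + 15.1 + 13.3 + 13.8 + 15.5 + 13.7 + 17.2 + 14.7) / 8 = 117.20000 / 8 = 14.65000
Sum of squared deviations: (−0.75000)² + (+0.45000)² + (−1.35000)² + (−0.85000)² + (+0.85000)² + (−0.95000)² + (+2.55000)² + (+0.05000)² = 11.44000
Variance = 11.44000 / 7 = 1.63429
SE* = √1.63429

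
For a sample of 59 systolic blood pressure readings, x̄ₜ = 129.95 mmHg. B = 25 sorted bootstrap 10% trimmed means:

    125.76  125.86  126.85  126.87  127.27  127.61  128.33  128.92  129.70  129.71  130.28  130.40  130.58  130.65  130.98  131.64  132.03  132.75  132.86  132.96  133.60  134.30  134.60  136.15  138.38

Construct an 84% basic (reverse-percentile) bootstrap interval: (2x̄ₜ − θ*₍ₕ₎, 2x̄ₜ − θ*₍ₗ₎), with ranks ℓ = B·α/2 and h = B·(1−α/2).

Percentile endpoints at ranks 2 and 23: θ*₍2₎ = 125.86, θ*₍23₎ = 134.60.
Basic interval reflects these around x̄ₜ:
  lower = 2 × 129.95 − 134.60 = 125.30
  upper = 2 × 129.95 − 125.86 = 134.04

(125.30, 134.04)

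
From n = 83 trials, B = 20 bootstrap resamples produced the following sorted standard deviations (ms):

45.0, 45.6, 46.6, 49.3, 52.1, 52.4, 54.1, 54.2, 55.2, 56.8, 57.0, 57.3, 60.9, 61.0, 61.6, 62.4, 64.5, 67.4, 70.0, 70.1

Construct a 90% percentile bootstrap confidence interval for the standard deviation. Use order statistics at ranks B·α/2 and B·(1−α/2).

(45.0, 70.0)

α = 0.10; lower rank = 20 × 0.050 = 1; upper rank = 20 × 0.950 = 19.
The 1st smallest replicate is 45.0; the 19th is 70.0.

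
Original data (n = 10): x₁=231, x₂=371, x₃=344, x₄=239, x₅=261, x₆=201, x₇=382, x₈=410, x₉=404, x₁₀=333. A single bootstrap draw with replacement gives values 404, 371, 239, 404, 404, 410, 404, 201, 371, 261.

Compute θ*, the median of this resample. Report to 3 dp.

Sorted: 201, 239, 261, 371, 371, 404, 404, 404, 404, 410
Median = average of the two middle values = 387.500

θ* = 387.500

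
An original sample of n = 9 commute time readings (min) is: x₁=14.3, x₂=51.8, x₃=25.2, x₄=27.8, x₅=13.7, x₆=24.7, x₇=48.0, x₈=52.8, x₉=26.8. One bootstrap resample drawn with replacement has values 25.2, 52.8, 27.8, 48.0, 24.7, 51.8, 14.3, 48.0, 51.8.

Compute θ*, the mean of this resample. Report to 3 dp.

Mean = (25.2 + 52.8 + 27.8 + 48.0 + 24.7 + 51.8 + 14.3 + 48.0 + 51.8) / 9 = 344.40 / 9 = 38.267

θ* = 38.267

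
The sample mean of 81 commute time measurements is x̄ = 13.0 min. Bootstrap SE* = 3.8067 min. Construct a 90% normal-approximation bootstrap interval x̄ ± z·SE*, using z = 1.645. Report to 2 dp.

Margin = 1.645 × 3.8067 = 6.262
Interval: 13.0 ± 6.262

(6.74, 19.26)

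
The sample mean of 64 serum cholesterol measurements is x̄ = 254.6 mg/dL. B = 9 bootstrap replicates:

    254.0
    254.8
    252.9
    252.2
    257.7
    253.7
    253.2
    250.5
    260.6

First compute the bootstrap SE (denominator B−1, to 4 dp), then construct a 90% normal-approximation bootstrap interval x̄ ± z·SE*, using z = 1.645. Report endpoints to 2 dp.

(249.60, 259.60)

Mean of replicates = 254.4000; sum of squared deviations = 73.8800; SE* = √(73.8800/8) = 3.0389
Margin = 1.645 × 3.0389 = 4.999
Interval: 254.6 ± 4.999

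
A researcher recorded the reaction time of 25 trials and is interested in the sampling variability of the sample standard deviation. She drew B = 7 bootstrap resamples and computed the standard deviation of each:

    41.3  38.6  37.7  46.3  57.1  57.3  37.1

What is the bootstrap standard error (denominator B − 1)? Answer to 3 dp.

Bootstrap SE is the standard deviation of the 7 replicate standard deviations.
Mean of replicates: (41.3 + 38.6 + 37.7 + 46.3 + 57.1 + 57.3 + 37.1) / 7 = 315.4000 / 7 = 45.0571
Sum of squared deviations: (−3.7571)² + (−6.4571)² + (−7.3571)² + (+1.2429)² + (+12.0429)² + (+12.2429)² + (−7.9571)² = 469.7171
Variance = 469.7171 / 6 = 78.2862
SE* = √78.2862

SE* = 8.848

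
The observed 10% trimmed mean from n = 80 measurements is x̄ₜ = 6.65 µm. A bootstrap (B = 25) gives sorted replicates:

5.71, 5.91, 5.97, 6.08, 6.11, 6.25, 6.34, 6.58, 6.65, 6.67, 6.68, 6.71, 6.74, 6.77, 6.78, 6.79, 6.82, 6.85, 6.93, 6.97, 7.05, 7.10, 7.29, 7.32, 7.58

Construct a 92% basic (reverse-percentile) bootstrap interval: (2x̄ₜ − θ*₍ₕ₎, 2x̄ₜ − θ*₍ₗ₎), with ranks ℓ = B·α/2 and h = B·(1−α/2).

Percentile endpoints at ranks 1 and 24: θ*₍1₎ = 5.71, θ*₍24₎ = 7.32.
Basic interval reflects these around x̄ₜ:
  lower = 2 × 6.65 − 7.32 = 5.98
  upper = 2 × 6.65 − 5.71 = 7.59

(5.98, 7.59)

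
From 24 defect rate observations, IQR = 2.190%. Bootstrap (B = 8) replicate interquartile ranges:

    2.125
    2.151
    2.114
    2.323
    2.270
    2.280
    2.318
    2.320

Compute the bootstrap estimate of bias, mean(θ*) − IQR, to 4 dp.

bias = +0.0476

mean(θ*) = (2.125 + 2.151 + 2.114 + 2.323 + 2.270 + 2.280 + 2.318 + 2.320) / 8 = 2.23762
bias = 2.23762 − 2.190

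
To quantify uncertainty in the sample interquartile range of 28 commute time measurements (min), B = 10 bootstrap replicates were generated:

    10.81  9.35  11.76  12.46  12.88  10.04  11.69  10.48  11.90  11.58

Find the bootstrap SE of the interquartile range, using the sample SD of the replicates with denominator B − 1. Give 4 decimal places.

SE* = 1.1028

Bootstrap SE is the standard deviation of the 10 replicate interquartile ranges.
Mean of replicates: (10.81 + 9.35 + 11.76 + 12.46 + 12.88 + 10.04 + 11.69 + 10.48 + 11.90 + 11.58) / 10 = 112.95000 / 10 = 11.29500
Sum of squared deviations: (−0.48500)² + (−1.94500)² + (+0.46500)² + (+1.16500)² + (+1.58500)² + (−1.25500)² + (+0.39500)² + (−0.81500)² + (+0.60500)² + (+0.28500)² = 10.94645
Variance = 10.94645 / 9 = 1.21627
SE* = √1.21627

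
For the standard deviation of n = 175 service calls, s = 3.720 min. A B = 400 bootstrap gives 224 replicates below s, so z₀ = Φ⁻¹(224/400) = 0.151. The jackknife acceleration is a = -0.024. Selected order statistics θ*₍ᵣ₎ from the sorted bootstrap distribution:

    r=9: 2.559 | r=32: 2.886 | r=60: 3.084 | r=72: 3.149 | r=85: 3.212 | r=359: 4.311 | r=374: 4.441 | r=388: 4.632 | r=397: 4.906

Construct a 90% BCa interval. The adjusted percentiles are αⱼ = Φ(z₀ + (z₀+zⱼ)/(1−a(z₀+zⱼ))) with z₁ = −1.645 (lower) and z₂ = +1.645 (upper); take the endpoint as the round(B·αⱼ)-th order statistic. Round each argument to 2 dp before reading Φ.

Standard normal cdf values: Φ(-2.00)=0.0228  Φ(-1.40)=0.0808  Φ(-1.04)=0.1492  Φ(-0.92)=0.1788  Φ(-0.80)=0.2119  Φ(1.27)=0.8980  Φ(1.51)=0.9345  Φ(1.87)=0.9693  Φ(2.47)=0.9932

(2.886, 4.632)

Lower: z₀ + z₁ = 0.151 + (-1.645) = -1.494; 1 − a(z₀+z₁) = 1 − (-0.024)(-1.494) = 0.9641; argument = 0.151 + (-1.494)/0.9641 = -1.3986 → -1.40.
α₁ = Φ(-1.40) = 0.0808; rank = round(400 × 0.0808) = 32; θ*₍32₎ = 2.886.
Upper: z₀ + z₂ = 1.796; 1 − a(z₀+z₂) = 1.0431; argument = 1.8728 → 1.87; α₂ = 0.9693; rank = 388; θ*₍388₎ = 4.632.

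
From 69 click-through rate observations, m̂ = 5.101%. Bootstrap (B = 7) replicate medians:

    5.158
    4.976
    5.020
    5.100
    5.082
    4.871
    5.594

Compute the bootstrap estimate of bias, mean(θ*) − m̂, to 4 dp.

bias = +0.0134

mean(θ*) = (5.158 + 4.976 + 5.020 + 5.100 + 5.082 + 4.871 + 5.594) / 7 = 5.11443
bias = 5.11443 − 5.101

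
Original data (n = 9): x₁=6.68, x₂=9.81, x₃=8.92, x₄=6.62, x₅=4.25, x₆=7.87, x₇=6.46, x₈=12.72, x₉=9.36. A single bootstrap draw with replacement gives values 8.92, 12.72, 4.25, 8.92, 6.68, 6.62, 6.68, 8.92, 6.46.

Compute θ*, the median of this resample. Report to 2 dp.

Sorted: 4.25, 6.46, 6.62, 6.68, 6.68, 8.92, 8.92, 8.92, 12.72
Median = middle value = 6.68

θ* = 6.68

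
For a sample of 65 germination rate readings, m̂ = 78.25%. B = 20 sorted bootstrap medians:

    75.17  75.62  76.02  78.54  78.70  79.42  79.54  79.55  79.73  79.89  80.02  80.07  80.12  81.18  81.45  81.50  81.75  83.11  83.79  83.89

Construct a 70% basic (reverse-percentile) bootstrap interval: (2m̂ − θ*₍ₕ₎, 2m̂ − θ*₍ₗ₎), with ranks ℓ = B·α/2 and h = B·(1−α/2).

Percentile endpoints at ranks 3 and 17: θ*₍3₎ = 76.02, θ*₍17₎ = 81.75.
Basic interval reflects these around m̂:
  lower = 2 × 78.25 − 81.75 = 74.75
  upper = 2 × 78.25 − 76.02 = 80.48

(74.75, 80.48)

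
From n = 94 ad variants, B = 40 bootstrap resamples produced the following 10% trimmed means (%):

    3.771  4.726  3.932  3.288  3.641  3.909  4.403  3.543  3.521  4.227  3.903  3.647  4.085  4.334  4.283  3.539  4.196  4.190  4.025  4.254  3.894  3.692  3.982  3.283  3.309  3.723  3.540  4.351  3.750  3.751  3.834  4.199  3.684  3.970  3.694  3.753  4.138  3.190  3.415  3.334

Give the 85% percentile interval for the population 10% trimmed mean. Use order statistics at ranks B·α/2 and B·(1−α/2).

Sorted replicates: 3.190, 3.283, 3.288, 3.309, 3.334, 3.415, 3.521, 3.539, 3.540, 3.543, 3.641, 3.647, 3.684, 3.692, 3.694, 3.723, 3.750, 3.751, 3.753, 3.771, 3.834, 3.894, 3.903, 3.909, 3.932, 3.970, 3.982, 4.025, 4.085, 4.138, 4.190, 4.196, 4.199, 4.227, 4.254, 4.283, 4.334, 4.351, 4.403, 4.726
α = 0.15; lower rank = 40 × 0.075 = 3; upper rank = 40 × 0.925 = 37.
The 3rd smallest replicate is 3.288; the 37th is 4.334.

(3.288, 4.334)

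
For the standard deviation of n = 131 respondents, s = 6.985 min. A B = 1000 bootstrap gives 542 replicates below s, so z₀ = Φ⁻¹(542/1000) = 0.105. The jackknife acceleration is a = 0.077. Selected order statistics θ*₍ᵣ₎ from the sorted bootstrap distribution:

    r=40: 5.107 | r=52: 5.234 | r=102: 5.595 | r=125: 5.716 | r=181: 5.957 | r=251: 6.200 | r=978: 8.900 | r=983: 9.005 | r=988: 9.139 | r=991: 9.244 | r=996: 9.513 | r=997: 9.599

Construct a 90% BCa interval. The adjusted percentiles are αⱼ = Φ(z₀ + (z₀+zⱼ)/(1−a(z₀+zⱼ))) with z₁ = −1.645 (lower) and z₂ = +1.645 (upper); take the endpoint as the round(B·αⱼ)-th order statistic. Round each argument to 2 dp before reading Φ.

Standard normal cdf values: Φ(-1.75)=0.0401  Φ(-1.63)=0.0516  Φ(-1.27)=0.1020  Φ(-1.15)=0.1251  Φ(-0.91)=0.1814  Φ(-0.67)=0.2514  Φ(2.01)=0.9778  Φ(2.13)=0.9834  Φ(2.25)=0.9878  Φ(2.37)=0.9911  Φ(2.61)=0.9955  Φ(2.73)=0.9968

Lower: z₀ + z₁ = 0.105 + (-1.645) = -1.540; 1 − a(z₀+z₁) = 1 − (0.077)(-1.540) = 1.1186; argument = 0.105 + (-1.540)/1.1186 = -1.2717 → -1.27.
α₁ = Φ(-1.27) = 0.1020; rank = round(1000 × 0.1020) = 102; θ*₍102₎ = 5.595.
Upper: z₀ + z₂ = 1.750; 1 − a(z₀+z₂) = 0.8652; argument = 2.1275 → 2.13; α₂ = 0.9834; rank = 983; θ*₍983₎ = 9.005.

(5.595, 9.005)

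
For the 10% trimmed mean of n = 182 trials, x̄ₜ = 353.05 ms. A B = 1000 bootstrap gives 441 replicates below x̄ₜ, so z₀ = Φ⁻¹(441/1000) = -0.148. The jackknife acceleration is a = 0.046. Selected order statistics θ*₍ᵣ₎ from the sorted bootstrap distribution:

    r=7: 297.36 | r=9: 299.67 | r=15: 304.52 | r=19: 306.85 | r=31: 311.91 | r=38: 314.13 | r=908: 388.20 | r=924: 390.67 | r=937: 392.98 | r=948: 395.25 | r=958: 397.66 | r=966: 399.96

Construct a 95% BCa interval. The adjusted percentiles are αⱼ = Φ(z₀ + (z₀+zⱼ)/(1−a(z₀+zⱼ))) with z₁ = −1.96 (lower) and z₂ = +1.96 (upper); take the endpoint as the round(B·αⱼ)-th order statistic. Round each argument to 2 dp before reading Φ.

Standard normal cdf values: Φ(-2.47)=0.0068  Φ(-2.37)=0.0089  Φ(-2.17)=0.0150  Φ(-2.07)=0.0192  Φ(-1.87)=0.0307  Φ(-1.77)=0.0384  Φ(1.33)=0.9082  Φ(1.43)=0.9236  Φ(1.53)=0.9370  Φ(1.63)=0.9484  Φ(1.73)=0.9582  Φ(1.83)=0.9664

(306.85, 399.96)

Lower: z₀ + z₁ = -0.148 + (-1.960) = -2.108; 1 − a(z₀+z₁) = 1 − (0.046)(-2.108) = 1.0970; argument = -0.148 + (-2.108)/1.0970 = -2.0697 → -2.07.
α₁ = Φ(-2.07) = 0.0192; rank = round(1000 × 0.0192) = 19; θ*₍19₎ = 306.85.
Upper: z₀ + z₂ = 1.812; 1 − a(z₀+z₂) = 0.9166; argument = 1.8288 → 1.83; α₂ = 0.9664; rank = 966; θ*₍966₎ = 399.96.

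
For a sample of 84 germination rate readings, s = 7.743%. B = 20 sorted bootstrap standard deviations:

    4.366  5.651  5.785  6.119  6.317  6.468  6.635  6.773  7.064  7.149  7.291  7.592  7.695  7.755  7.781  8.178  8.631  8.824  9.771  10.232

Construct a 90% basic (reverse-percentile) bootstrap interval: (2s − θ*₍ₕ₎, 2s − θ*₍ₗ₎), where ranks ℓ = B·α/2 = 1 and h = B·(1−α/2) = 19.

Percentile endpoints at ranks 1 and 19: θ*₍1₎ = 4.366, θ*₍19₎ = 9.771.
Basic interval reflects these around s:
  lower = 2 × 7.743 − 9.771 = 5.715
  upper = 2 × 7.743 − 4.366 = 11.120

(5.715, 11.120)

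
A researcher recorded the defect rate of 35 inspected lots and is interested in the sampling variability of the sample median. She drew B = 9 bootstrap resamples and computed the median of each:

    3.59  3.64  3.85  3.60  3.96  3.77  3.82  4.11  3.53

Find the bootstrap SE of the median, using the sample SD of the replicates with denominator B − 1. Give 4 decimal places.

Bootstrap SE is the standard deviation of the 9 replicate medians.
Mean of replicates: (3.59 + 3.64 + 3.85 + 3.60 + 3.96 + 3.77 + 3.82 + 4.11 + 3.53) / 9 = 33.87000 / 9 = 3.76333
Sum of squared deviations: (−0.17333)² + (−0.12333)² + (+0.08667)² + (−0.16333)² + (+0.19667)² + (+0.00667)² + (+0.05667)² + (+0.34667)² + (−0.23333)² = 0.29600
Variance = 0.29600 / 8 = 0.03700
SE* = √0.03700

SE* = 0.1924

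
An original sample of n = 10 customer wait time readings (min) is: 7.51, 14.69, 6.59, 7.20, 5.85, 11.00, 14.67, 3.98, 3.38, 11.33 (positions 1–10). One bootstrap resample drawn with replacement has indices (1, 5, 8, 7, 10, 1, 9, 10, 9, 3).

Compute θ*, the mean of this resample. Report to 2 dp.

Resample values: 7.51, 5.85, 3.98, 14.67, 11.33, 7.51, 3.38, 11.33, 3.38, 6.59.
Mean = (7.51 + 5.85 + 3.98 + 14.67 + 11.33 + 7.51 + 3.38 + 11.33 + 3.38 + 6.59) / 10 = 75.530 / 10 = 7.55

θ* = 7.55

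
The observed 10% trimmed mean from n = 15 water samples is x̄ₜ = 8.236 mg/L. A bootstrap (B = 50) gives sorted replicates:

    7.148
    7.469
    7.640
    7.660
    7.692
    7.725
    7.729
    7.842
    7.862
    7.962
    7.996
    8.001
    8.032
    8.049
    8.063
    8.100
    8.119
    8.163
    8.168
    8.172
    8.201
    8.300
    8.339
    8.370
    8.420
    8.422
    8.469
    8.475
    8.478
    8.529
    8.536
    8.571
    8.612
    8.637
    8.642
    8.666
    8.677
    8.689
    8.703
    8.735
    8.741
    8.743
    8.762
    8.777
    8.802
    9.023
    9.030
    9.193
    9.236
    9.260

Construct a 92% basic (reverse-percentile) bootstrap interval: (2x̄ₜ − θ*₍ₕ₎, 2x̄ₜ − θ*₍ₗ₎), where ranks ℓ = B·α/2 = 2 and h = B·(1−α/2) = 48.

(7.279, 9.003)

Percentile endpoints at ranks 2 and 48: θ*₍2₎ = 7.469, θ*₍48₎ = 9.193.
Basic interval reflects these around x̄ₜ:
  lower = 2 × 8.236 − 9.193 = 7.279
  upper = 2 × 8.236 − 7.469 = 9.003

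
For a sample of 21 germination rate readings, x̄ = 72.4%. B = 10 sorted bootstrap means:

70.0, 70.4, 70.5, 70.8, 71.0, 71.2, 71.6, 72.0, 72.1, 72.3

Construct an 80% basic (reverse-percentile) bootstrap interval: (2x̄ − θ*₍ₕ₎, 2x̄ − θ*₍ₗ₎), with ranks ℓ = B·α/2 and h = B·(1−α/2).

(72.7, 74.8)

Percentile endpoints at ranks 1 and 9: θ*₍1₎ = 70.0, θ*₍9₎ = 72.1.
Basic interval reflects these around x̄:
  lower = 2 × 72.4 − 72.1 = 72.7
  upper = 2 × 72.4 − 70.0 = 74.8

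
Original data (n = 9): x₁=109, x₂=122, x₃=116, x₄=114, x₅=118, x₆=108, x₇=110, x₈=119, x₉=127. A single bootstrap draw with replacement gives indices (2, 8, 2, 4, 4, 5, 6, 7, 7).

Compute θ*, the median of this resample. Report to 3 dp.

θ* = 114.000

Resample values: 122, 119, 122, 114, 114, 118, 108, 110, 110.
Sorted: 108, 110, 110, 114, 114, 118, 119, 122, 122
Median = middle value = 114.000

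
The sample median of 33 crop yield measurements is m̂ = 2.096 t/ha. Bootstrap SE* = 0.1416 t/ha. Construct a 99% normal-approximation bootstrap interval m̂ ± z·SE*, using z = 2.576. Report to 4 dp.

(1.7312, 2.4608)

Margin = 2.576 × 0.1416 = 0.36476
Interval: 2.096 ± 0.36476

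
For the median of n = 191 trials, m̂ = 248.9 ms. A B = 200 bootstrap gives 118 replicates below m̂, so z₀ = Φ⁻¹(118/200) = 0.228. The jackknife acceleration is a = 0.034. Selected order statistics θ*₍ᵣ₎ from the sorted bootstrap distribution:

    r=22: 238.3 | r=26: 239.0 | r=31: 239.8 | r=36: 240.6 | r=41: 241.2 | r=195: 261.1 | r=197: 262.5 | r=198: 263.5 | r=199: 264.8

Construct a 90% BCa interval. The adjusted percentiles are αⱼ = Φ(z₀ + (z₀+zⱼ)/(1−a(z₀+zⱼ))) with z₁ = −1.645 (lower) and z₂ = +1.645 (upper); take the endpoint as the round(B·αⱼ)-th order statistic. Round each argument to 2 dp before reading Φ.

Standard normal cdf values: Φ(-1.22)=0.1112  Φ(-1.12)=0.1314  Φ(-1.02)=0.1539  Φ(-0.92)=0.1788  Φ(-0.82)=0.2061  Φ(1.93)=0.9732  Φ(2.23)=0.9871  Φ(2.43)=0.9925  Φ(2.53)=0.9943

Lower: z₀ + z₁ = 0.228 + (-1.645) = -1.417; 1 − a(z₀+z₁) = 1 − (0.034)(-1.417) = 1.0482; argument = 0.228 + (-1.417)/1.0482 = -1.1239 → -1.12.
α₁ = Φ(-1.12) = 0.1314; rank = round(200 × 0.1314) = 26; θ*₍26₎ = 239.0.
Upper: z₀ + z₂ = 1.873; 1 − a(z₀+z₂) = 0.9363; argument = 2.2284 → 2.23; α₂ = 0.9871; rank = 197; θ*₍197₎ = 262.5.

(239.0, 262.5)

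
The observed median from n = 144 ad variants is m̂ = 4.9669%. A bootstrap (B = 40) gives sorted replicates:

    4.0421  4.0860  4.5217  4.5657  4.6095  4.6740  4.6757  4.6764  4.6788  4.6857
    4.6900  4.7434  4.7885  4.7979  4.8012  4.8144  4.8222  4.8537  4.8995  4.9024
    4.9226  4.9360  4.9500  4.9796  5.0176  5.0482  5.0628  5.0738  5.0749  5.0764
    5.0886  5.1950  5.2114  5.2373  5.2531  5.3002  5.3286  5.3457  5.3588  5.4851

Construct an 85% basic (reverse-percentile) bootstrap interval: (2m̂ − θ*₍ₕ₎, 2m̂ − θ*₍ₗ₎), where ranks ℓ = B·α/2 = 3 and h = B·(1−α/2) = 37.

Percentile endpoints at ranks 3 and 37: θ*₍3₎ = 4.5217, θ*₍37₎ = 5.3286.
Basic interval reflects these around m̂:
  lower = 2 × 4.9669 − 5.3286 = 4.6052
  upper = 2 × 4.9669 − 4.5217 = 5.4121

(4.6052, 5.4121)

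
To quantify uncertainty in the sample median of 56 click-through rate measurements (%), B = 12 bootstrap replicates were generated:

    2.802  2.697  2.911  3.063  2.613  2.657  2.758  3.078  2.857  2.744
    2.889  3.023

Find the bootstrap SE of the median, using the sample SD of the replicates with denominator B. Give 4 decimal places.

SE* = 0.1501

Bootstrap SE is the standard deviation of the 12 replicate medians.
Mean of replicates: (2.802 + 2.697 + 2.911 + 3.063 + 2.613 + 2.657 + 2.758 + 3.078 + 2.857 + 2.744 + 2.889 + 3.023) / 12 = 34.09200 / 12 = 2.84100
Sum of squared deviations: (−0.03900)² + (−0.14400)² + (+0.07000)² + (+0.22200)² + (−0.22800)² + (−0.18400)² + (−0.08300)² + (+0.23700)² + (+0.01600)² + (−0.09700)² + (+0.04800)² + (+0.18200)² = 0.27043
Variance = 0.27043 / 12 = 0.02254
SE* = √0.02254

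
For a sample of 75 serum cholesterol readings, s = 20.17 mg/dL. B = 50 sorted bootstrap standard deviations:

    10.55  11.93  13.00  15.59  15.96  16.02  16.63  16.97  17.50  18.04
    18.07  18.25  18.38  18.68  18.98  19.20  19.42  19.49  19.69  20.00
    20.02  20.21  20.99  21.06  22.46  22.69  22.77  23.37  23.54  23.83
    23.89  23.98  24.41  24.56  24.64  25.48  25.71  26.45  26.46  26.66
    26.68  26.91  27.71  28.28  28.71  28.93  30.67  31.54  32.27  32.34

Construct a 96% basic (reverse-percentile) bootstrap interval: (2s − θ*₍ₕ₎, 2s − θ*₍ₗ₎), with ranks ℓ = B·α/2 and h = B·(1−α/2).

Percentile endpoints at ranks 1 and 49: θ*₍1₎ = 10.55, θ*₍49₎ = 32.27.
Basic interval reflects these around s:
  lower = 2 × 20.17 − 32.27 = 8.07
  upper = 2 × 20.17 − 10.55 = 29.79

(8.07, 29.79)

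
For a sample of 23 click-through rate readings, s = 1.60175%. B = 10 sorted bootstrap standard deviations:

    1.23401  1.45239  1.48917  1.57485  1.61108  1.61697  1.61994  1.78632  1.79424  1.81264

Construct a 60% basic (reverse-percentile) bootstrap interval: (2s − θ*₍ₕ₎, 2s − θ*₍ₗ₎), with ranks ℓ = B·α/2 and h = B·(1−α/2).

(1.41718, 1.75111)

Percentile endpoints at ranks 2 and 8: θ*₍2₎ = 1.45239, θ*₍8₎ = 1.78632.
Basic interval reflects these around s:
  lower = 2 × 1.60175 − 1.78632 = 1.41718
  upper = 2 × 1.60175 − 1.45239 = 1.75111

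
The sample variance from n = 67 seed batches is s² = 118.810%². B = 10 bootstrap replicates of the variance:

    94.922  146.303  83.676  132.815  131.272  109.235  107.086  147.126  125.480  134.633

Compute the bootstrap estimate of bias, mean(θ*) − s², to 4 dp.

bias = +2.4448

mean(θ*) = (94.922 + 146.303 + 83.676 + 132.815 + 131.272 + 109.235 + 107.086 + 147.126 + 125.480 + 134.633) / 10 = 121.25480
bias = 121.25480 − 118.810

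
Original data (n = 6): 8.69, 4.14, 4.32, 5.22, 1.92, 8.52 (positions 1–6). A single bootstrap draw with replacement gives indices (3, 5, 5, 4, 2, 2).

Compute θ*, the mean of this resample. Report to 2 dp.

θ* = 3.61

Resample values: 4.32, 1.92, 1.92, 5.22, 4.14, 4.14.
Mean = (4.32 + 1.92 + 1.92 + 5.22 + 4.14 + 4.14) / 6 = 21.660 / 6 = 3.61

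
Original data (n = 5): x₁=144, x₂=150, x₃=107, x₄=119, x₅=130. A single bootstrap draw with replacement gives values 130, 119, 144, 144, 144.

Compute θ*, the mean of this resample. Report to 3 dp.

θ* = 136.200

Mean = (130 + 119 + 144 + 144 + 144) / 5 = 681.0 / 5 = 136.200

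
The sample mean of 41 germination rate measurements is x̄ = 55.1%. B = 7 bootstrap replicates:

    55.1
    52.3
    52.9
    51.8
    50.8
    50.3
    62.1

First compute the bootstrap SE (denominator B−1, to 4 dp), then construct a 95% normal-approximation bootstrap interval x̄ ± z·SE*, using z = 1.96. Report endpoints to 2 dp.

(47.15, 63.05)

Mean of replicates = 53.6143; sum of squared deviations = 98.6486; SE* = √(98.6486/6) = 4.0548
Margin = 1.96 × 4.0548 = 7.947
Interval: 55.1 ± 7.947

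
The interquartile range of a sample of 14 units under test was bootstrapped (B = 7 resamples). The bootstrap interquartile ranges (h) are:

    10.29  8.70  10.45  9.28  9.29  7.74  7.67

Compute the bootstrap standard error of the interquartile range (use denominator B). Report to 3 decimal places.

Bootstrap SE is the standard deviation of the 7 replicate interquartile ranges.
Mean of replicates: (10.29 + 8.70 + 10.45 + 9.28 + 9.29 + 7.74 + 7.67) / 7 = 63.4200 / 7 = 9.0600
Sum of squared deviations: (+1.2300)² + (−0.3600)² + (+1.3900)² + (+0.2200)² + (+0.2300)² + (−1.3200)² + (−1.3900)² = 7.3504
Variance = 7.3504 / 7 = 1.0501
SE* = √1.0501

SE* = 1.025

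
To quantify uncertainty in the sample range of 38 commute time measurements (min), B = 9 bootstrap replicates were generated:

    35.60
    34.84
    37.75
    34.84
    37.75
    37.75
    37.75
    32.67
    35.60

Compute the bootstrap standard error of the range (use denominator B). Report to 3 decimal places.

Bootstrap SE is the standard deviation of the 9 replicate ranges.
Mean of replicates: (35.60 + 34.84 + 37.75 + 34.84 + 37.75 + 37.75 + 37.75 + 32.67 + 35.60) / 9 = 324.5500 / 9 = 36.0611
Sum of squared deviations: (−0.4611)² + (−1.2211)² + (+1.6889)² + (−1.2211)² + (+1.6889)² + (+1.6889)² + (+1.6889)² + (−3.3911)² + (−0.4611)² = 26.3165
Variance = 26.3165 / 9 = 2.9241
SE* = √2.9241

SE* = 1.710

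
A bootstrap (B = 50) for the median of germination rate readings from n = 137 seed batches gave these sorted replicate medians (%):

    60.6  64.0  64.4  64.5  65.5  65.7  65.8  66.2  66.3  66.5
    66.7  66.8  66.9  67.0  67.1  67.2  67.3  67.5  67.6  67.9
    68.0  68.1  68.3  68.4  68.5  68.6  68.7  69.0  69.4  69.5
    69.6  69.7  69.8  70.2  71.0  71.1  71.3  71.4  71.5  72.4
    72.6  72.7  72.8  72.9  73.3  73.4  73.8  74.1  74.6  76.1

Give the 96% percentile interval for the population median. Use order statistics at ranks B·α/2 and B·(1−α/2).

α = 0.04; lower rank = 50 × 0.020 = 1; upper rank = 50 × 0.980 = 49.
The 1st smallest replicate is 60.6; the 49th is 74.6.

(60.6, 74.6)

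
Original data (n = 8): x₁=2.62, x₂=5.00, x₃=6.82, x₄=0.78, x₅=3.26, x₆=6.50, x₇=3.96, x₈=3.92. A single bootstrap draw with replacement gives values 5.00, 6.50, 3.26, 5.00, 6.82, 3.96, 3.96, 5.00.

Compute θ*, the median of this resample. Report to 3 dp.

θ* = 5.000

Sorted: 3.26, 3.96, 3.96, 5.00, 5.00, 5.00, 6.50, 6.82
Median = average of the two middle values = 5.000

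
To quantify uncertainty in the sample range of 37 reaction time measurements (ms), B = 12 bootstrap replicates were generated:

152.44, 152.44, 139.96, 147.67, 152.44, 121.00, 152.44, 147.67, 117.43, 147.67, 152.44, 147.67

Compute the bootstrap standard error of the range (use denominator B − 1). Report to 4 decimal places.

Bootstrap SE is the standard deviation of the 12 replicate ranges.
Mean of replicates: (152.44 + 152.44 + 139.96 + 147.67 + 152.44 + 121.00 + 152.44 + 147.67 + 117.43 + 147.67 + 152.44 + 147.67) / 12 = 1731.27000 / 12 = 144.27250
Sum of squared deviations: (+8.16750)² + (+8.16750)² + (−4.31250)² + (+3.39750)² + (+8.16750)² + (−23.27250)² + (+8.16750)² + (+3.39750)² + (−26.84250)² + (+3.39750)² + (+8.16750)² + (+3.39750)² = 1660.43902
Variance = 1660.43902 / 11 = 150.94900
SE* = √150.94900

SE* = 12.2861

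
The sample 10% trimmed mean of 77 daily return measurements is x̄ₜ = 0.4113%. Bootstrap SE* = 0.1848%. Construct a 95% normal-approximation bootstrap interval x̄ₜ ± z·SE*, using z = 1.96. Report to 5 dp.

Margin = 1.96 × 0.1848 = 0.362208
Interval: 0.4113 ± 0.362208

(0.04909, 0.77351)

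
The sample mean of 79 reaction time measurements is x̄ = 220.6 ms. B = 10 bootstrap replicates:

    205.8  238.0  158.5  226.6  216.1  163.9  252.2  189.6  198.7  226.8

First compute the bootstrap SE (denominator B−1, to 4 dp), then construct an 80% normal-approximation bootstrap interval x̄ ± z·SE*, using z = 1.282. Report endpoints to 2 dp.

Mean of replicates = 207.6200; sum of squared deviations = 8442.1560; SE* = √(8442.1560/9) = 30.6271
Margin = 1.282 × 30.6271 = 39.264
Interval: 220.6 ± 39.264

(181.34, 259.86)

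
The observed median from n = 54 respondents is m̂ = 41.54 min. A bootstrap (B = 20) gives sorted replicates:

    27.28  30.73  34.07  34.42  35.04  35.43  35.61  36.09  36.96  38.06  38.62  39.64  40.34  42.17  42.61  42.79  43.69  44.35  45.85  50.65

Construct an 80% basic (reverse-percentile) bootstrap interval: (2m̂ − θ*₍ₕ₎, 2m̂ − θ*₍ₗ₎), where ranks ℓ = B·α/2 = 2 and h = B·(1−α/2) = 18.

Percentile endpoints at ranks 2 and 18: θ*₍2₎ = 30.73, θ*₍18₎ = 44.35.
Basic interval reflects these around m̂:
  lower = 2 × 41.54 − 44.35 = 38.73
  upper = 2 × 41.54 − 30.73 = 52.35

(38.73, 52.35)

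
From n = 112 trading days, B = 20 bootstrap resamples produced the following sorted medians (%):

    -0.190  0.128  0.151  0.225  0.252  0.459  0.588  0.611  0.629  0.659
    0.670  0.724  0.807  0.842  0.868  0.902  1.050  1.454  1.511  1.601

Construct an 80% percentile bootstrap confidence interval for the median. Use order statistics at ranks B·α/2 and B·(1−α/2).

α = 0.20; lower rank = 20 × 0.100 = 2; upper rank = 20 × 0.900 = 18.
The 2nd smallest replicate is 0.128; the 18th is 1.454.

(0.128, 1.454)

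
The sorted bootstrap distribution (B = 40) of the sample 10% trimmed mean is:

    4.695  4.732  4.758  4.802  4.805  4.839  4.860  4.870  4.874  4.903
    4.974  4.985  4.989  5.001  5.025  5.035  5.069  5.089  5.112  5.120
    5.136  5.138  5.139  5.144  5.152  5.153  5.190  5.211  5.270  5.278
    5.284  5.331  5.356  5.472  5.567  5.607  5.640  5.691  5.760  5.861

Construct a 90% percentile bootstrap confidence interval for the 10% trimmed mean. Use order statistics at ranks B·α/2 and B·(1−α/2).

(4.732, 5.691)

α = 0.10; lower rank = 40 × 0.050 = 2; upper rank = 40 × 0.950 = 38.
The 2nd smallest replicate is 4.732; the 38th is 5.691.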